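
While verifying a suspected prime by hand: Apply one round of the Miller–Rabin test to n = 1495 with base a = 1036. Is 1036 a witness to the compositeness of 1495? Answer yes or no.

no

n − 1 = 1494 = 2^1 · 747, so s = 1 and d = 747.
x_0 = 1036^747 mod 1495 = 1.
x_0 = 1, so 1036 is not a witness.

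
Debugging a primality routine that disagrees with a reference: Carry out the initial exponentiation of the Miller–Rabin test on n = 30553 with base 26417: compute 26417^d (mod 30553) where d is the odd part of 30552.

n − 1 = 30552 = 2^3 · 3819, so s = 3 and d = 3819.
Repeated squaring mod 30553: 26417^1 ≡ 26417, 26417^2 ≡ 27369, 26417^4 ≡ 24813, 26417^8 ≡ 11466, 26417^16 ≡ 30150, 26417^32 ≡ 9644, 26417^64 ≡ 3404, 26417^128 ≡ 7629, 26417^256 ≡ 28729, 26417^512 ≡ 27252, 26417^1024 ≡ 19733, 26417^2048 ≡ 23857.
3819 = 2048 + 1024 + 512 + 128 + 64 + 32 + 8 + 2 + 1, so 26417^3819 ≡ 23857·19733·27252·7629·3404·9644·11466·27369·26417 ≡ 26436 (mod 30553).

26436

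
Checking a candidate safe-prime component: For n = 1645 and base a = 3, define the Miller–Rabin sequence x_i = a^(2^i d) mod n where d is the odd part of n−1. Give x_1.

519

n − 1 = 1644 = 2^2 · 411, so s = 2 and d = 411.
Repeated squaring mod 1645: 3^1 ≡ 3, 3^2 ≡ 9, 3^4 ≡ 81, 3^8 ≡ 1626, 3^16 ≡ 361, 3^32 ≡ 366, 3^64 ≡ 711, 3^128 ≡ 506, 3^256 ≡ 1061.
411 = 256 + 128 + 16 + 8 + 2 + 1, so 3^411 ≡ 1061·506·361·1626·9·3 ≡ 1182 (mod 1645).
x_0 = 1182.
x_1 = 1182^2 mod 1645 = 519.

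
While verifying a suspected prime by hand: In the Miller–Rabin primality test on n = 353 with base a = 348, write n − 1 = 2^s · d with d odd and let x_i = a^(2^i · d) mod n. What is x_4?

n − 1 = 352 = 2^5 · 11, so s = 5 and d = 11.
Repeated squaring mod 353: 348^1 ≡ 348, 348^2 ≡ 25, 348^4 ≡ 272, 348^8 ≡ 207.
11 = 8 + 2 + 1, so 348^11 ≡ 207·25·348 ≡ 247 (mod 353).
x_0 = 247.
x_1 = 247^2 mod 353 = 293.
x_2 = 293^2 mod 353 = 70.
x_3 = 70^2 mod 353 = 311.
x_4 = 311^2 mod 353 = 352.

352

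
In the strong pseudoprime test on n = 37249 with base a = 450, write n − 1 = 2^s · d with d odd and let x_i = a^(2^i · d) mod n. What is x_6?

23547

n − 1 = 37248 = 2^7 · 291, so s = 7 and d = 291.
Repeated squaring mod 37249: 450^1 ≡ 450, 450^2 ≡ 16255, 450^4 ≡ 17868, 450^8 ≡ 4245, 450^16 ≡ 28758, 450^32 ≡ 20266, 450^64 ≡ 3282, 450^128 ≡ 6563, 450^256 ≡ 13125.
291 = 256 + 32 + 2 + 1, so 450^291 ≡ 13125·20266·16255·450 ≡ 7191 (mod 37249).
x_0 = 7191.
x_1 = 7191^2 mod 37249 = 8869.
x_2 = 8869^2 mod 37249 = 26522.
x_3 = 26522^2 mod 37249 = 6368.
x_4 = 6368^2 mod 37249 = 24512.
x_5 = 24512^2 mod 37249 = 11774.
x_6 = 11774^2 mod 37249 = 23547.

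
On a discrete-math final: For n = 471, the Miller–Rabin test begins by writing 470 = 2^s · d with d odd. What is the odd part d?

235

Halving: 470 → 235; 235 is odd.
So 470 = 2^1 · 235.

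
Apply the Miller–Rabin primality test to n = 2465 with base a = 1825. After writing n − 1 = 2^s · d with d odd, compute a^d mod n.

n − 1 = 2464 = 2^5 · 77, so s = 5 and d = 77.
1825^77 mod 2465 = 2390.

2390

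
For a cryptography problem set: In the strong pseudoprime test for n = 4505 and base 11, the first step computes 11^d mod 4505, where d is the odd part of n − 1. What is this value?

2266

n − 1 = 4504 = 2^3 · 563, so s = 3 and d = 563.
By repeated squaring, 11^563 ≡ 2266 (mod 4505).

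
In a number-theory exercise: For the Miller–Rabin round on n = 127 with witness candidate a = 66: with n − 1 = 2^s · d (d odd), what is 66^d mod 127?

126

n − 1 = 126 = 2^1 · 63, so s = 1 and d = 63.
Repeated squaring mod 127: 66^1 ≡ 66, 66^2 ≡ 38, 66^4 ≡ 47, 66^8 ≡ 50, 66^16 ≡ 87, 66^32 ≡ 76.
63 = 32 + 16 + 8 + 4 + 2 + 1, so 66^63 ≡ 76·87·50·47·38·66 ≡ 126 (mod 127).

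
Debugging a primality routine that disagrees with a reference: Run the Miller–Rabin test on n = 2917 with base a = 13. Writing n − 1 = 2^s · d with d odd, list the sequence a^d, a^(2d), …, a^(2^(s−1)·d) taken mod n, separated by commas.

2863, 2916

n − 1 = 2916 = 2^2 · 729, so s = 2 and d = 729.
x_0 = 13^729 mod 2917 = 2863.
x_1 = 2863^2 mod 2917 = 2916.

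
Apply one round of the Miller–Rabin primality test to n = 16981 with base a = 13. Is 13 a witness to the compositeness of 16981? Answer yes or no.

no

n − 1 = 16980 = 2^2 · 4245, so s = 2 and d = 4245.
By repeated squaring, 13^4245 ≡ 1 (mod 16981).
x_0 = 13^4245 mod 16981 = 1.
x_0 = 1, so 13 is not a witness.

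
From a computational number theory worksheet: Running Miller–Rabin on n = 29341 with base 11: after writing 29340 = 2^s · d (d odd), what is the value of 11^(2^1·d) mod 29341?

n − 1 = 29340 = 2^2 · 7335, so s = 2 and d = 7335.
x_0 = 11^7335 mod 29341 = 1331.
x_1 = 1331^2 mod 29341 = 11101.

11101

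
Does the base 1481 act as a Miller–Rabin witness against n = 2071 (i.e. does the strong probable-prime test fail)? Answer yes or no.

n − 1 = 2070 = 2^1 · 1035, so s = 1 and d = 1035.
x_0 = 1481^1035 mod 2071 = 2070.
x_0 = 2070 ≡ −1, so 1481 is not a witness.

no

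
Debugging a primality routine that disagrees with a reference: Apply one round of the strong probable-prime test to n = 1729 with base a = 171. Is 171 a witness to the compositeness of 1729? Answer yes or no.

yes

n − 1 = 1728 = 2^6 · 27, so s = 6 and d = 27.
x_0 = 171^27 mod 1729 = 1672.
x_0 is neither 1 nor 1728, so continue squaring.
x_1 = 1672^2 mod 1729 = 1520.
x_2 = 1520^2 mod 1729 = 456.
x_3 = 456^2 mod 1729 = 456.
x_4 = 456^2 mod 1729 = 456.
x_5 = 456^2 mod 1729 = 456.
Reached i = s−1 = 5 without hitting −1: 171 is a Miller–Rabin witness and 1729 is composite.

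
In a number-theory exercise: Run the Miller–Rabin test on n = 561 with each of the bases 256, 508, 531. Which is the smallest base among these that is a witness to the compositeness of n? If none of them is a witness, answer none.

508

n − 1 = 560 = 2^4 · 35, so s = 4 and d = 35.
Base 256: x_0 = 256^35 mod 561 = 1. x_0 = 1, so 256 is not a witness.
Base 508: x_0 = 508^35 mod 561 = 43. x_0 is neither 1 nor 560, so continue squaring. x_1 = 43^2 mod 561 = 166. x_2 = 166^2 mod 561 = 67. x_3 = 67^2 mod 561 = 1. x_3 = 1 but x_2 ≠ ±1, a nontrivial square root of 1 — 508 is a witness and 561 is composite.
Base 531: x_0 = 531^35 mod 561 = 540. x_0 is neither 1 nor 560, so continue squaring. x_1 = 540^2 mod 561 = 441. x_2 = 441^2 mod 561 = 375. x_3 = 375^2 mod 561 = 375. Reached i = s−1 = 3 without hitting −1: 531 is a Miller–Rabin witness and 561 is composite.
The smallest witness among the given bases is 508.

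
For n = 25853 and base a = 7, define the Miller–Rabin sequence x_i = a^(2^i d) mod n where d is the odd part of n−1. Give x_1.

n − 1 = 25852 = 2^2 · 6463, so s = 2 and d = 6463.
x_0 = 7^6463 mod 25853 = 22607.
x_1 = 22607^2 mod 25853 = 14345.

14345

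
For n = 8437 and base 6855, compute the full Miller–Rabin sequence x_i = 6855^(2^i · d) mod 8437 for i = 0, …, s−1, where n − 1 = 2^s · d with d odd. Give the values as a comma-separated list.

3548, 300

n − 1 = 8436 = 2^2 · 2109, so s = 2 and d = 2109.
x_0 = 6855^2109 mod 8437 = 3548.
x_1 = 3548^2 mod 8437 = 300.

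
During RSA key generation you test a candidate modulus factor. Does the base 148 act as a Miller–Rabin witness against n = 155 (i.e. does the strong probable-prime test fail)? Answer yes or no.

yes

n − 1 = 154 = 2^1 · 77, so s = 1 and d = 77.
x_0 = 148^77 mod 155 = 13.
x_0 ∉ {1, 154} and s = 1, so 148 is a Miller–Rabin witness and 155 is composite.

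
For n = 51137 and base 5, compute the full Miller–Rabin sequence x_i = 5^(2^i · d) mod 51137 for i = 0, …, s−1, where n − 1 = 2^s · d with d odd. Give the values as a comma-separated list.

n − 1 = 51136 = 2^6 · 799, so s = 6 and d = 799.
x_0 = 5^799 mod 51137 = 48117.
x_1 = 48117^2 mod 51137 = 18014.
x_2 = 18014^2 mod 51137 = 39931.
x_3 = 39931^2 mod 51137 = 33101.
x_4 = 33101^2 mod 51137 = 14839.
x_5 = 14839^2 mod 51137 = 51136.

48117, 18014, 39931, 33101, 14839, 51136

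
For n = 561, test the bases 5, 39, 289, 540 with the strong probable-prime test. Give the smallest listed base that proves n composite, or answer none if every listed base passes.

5

n − 1 = 560 = 2^4 · 35, so s = 4 and d = 35.
Base 5: x_0 = 5^35 mod 561 = 23. x_0 is neither 1 nor 560, so continue squaring. x_1 = 23^2 mod 561 = 529. x_2 = 529^2 mod 561 = 463. x_3 = 463^2 mod 561 = 67. Reached i = s−1 = 3 without hitting −1: 5 is a Miller–Rabin witness and 561 is composite.
Base 39: x_0 = 39^35 mod 561 = 516. x_0 is neither 1 nor 560, so continue squaring. x_1 = 516^2 mod 561 = 342. x_2 = 342^2 mod 561 = 276. x_3 = 276^2 mod 561 = 441. Reached i = s−1 = 3 without hitting −1: 39 is a Miller–Rabin witness and 561 is composite.
Base 289: x_0 = 289^35 mod 561 = 34. x_0 is neither 1 nor 560, so continue squaring. x_1 = 34^2 mod 561 = 34. x_2 = 34^2 mod 561 = 34. x_3 = 34^2 mod 561 = 34. Reached i = s−1 = 3 without hitting −1: 289 is a Miller–Rabin witness and 561 is composite.
Base 540: x_0 = 540^35 mod 561 = 276. x_0 is neither 1 nor 560, so continue squaring. x_1 = 276^2 mod 561 = 441. x_2 = 441^2 mod 561 = 375. x_3 = 375^2 mod 561 = 375. Reached i = s−1 = 3 without hitting −1: 540 is a Miller–Rabin witness and 561 is composite.
The smallest witness among the given bases is 5.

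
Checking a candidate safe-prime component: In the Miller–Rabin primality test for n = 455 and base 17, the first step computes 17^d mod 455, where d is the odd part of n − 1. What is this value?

n − 1 = 454 = 2^1 · 227, so s = 1 and d = 227.
17^227 mod 455 = 348.

348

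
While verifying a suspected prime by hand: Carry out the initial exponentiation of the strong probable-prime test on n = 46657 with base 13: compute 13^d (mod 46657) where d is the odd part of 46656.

35230

n − 1 = 46656 = 2^6 · 729, so s = 6 and d = 729.
By repeated squaring, 13^729 ≡ 35230 (mod 46657).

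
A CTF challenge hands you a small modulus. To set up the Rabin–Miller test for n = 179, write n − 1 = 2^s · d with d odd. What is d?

89

Halving: 178 → 89; 89 is odd.
So 178 = 2^1 · 89.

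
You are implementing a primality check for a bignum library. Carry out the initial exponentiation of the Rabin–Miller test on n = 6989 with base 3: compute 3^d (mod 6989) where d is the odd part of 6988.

n − 1 = 6988 = 2^2 · 1747, so s = 2 and d = 1747.
Repeated squaring mod 6989: 3^1 ≡ 3, 3^2 ≡ 9, 3^4 ≡ 81, 3^8 ≡ 6561, 3^16 ≡ 1470, 3^32 ≡ 1299, 3^64 ≡ 3052, 3^128 ≡ 5356, 3^256 ≡ 3880, 3^512 ≡ 94, 3^1024 ≡ 1847.
1747 = 1024 + 512 + 128 + 64 + 16 + 2 + 1, so 3^1747 ≡ 1847·94·5356·3052·1470·9·3 ≡ 5525 (mod 6989).

5525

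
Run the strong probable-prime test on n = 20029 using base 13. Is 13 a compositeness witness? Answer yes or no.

no

n − 1 = 20028 = 2^2 · 5007, so s = 2 and d = 5007.
Repeated squaring mod 20029: 13^1 ≡ 13, 13^2 ≡ 169, 13^4 ≡ 8532, 13^8 ≡ 9638, 13^16 ≡ 16571, 13^32 ≡ 451, 13^64 ≡ 3111, 13^128 ≡ 4314, 13^256 ≡ 3655, 13^512 ≡ 19711, 13^1024 ≡ 979, 13^2048 ≡ 17078, 13^4096 ≡ 15815.
5007 = 4096 + 512 + 256 + 128 + 8 + 4 + 2 + 1, so 13^5007 ≡ 15815·19711·3655·4314·9638·8532·169·13 ≡ 20028 (mod 20029).
x_0 = 13^5007 mod 20029 = 20028.
x_0 = 20028 ≡ −1, so 13 is not a witness.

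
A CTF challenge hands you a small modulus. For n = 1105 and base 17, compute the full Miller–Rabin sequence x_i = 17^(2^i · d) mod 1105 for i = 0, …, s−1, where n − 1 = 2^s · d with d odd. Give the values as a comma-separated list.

272, 1054, 391, 391

n − 1 = 1104 = 2^4 · 69, so s = 4 and d = 69.
x_0 = 17^69 mod 1105 = 272.
x_1 = 272^2 mod 1105 = 1054.
x_2 = 1054^2 mod 1105 = 391.
x_3 = 391^2 mod 1105 = 391.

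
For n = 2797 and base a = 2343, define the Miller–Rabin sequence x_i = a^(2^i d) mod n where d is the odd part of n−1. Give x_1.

2796

n − 1 = 2796 = 2^2 · 699, so s = 2 and d = 699.
x_0 = 2343^699 mod 2797 = 2194.
x_1 = 2194^2 mod 2797 = 2796.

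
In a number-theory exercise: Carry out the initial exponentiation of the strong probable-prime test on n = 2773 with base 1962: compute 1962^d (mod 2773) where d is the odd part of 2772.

n − 1 = 2772 = 2^2 · 693, so s = 2 and d = 693.
1962^693 mod 2773 = 1421.

1421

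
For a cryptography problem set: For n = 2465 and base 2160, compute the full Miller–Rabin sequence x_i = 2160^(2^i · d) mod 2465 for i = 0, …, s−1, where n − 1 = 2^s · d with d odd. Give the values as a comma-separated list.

n − 1 = 2464 = 2^5 · 77, so s = 5 and d = 77.
x_0 = 2160^77 mod 2465 = 800.
x_1 = 800^2 mod 2465 = 1565.
x_2 = 1565^2 mod 2465 = 1480.
x_3 = 1480^2 mod 2465 = 1480.
x_4 = 1480^2 mod 2465 = 1480.

800, 1565, 1480, 1480, 1480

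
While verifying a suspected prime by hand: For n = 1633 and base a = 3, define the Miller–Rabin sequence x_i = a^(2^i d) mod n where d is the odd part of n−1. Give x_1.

n − 1 = 1632 = 2^5 · 51, so s = 5 and d = 51.
x_0 = 3^51 mod 1633 = 1267.
x_1 = 1267^2 mod 1633 = 50.

50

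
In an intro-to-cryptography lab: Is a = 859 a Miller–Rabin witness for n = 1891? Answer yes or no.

n − 1 = 1890 = 2^1 · 945, so s = 1 and d = 945.
x_0 = 859^945 mod 1891 = 1890.
x_0 = 1890 ≡ −1, so 859 is not a witness.

no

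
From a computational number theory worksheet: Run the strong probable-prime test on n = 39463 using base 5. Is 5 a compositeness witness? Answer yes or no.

yes

n − 1 = 39462 = 2^1 · 19731, so s = 1 and d = 19731.
x_0 = 5^19731 mod 39463 = 6015.
x_0 ∉ {1, 39462} and s = 1, so 5 is a Miller–Rabin witness and 39463 is composite.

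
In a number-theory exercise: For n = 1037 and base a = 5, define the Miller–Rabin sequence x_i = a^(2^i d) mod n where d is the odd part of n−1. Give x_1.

n − 1 = 1036 = 2^2 · 259, so s = 2 and d = 259.
x_0 = 5^259 mod 1037 = 839.
x_1 = 839^2 mod 1037 = 835.

835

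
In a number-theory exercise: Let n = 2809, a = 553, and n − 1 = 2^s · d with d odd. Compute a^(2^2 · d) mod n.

2015

n − 1 = 2808 = 2^3 · 351, so s = 3 and d = 351.
x_0 = 553^351 mod 2809 = 560.
x_1 = 560^2 mod 2809 = 1801.
x_2 = 1801^2 mod 2809 = 2015.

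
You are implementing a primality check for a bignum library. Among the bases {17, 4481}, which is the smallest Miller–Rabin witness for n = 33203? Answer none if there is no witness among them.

n − 1 = 33202 = 2^1 · 16601, so s = 1 and d = 16601.
Base 17: x_0 = 17^16601 mod 33203 = 1. x_0 = 1, so 17 is not a witness.
Base 4481: x_0 = 4481^16601 mod 33203 = 1. x_0 = 1, so 4481 is not a witness.
No listed base is a witness for 33203.

none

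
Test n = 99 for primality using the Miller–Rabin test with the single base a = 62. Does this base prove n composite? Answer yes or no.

n − 1 = 98 = 2^1 · 49, so s = 1 and d = 49.
x_0 = 62^49 mod 99 = 8.
x_0 ∉ {1, 98} and s = 1, so 62 is a Miller–Rabin witness and 99 is composite.

yes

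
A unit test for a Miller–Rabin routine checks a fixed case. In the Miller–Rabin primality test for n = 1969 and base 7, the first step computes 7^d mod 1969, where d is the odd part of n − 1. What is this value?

n − 1 = 1968 = 2^4 · 123, so s = 4 and d = 123.
7^123 mod 1969 = 508.

508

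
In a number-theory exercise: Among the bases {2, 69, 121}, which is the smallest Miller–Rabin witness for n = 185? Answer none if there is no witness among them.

n − 1 = 184 = 2^3 · 23, so s = 3 and d = 23.
Base 2: x_0 = 2^23 mod 185 = 153. x_0 is neither 1 nor 184, so continue squaring. x_1 = 153^2 mod 185 = 99. x_2 = 99^2 mod 185 = 181. Reached i = s−1 = 2 without hitting −1: 2 is a Miller–Rabin witness and 185 is composite.
Base 69: x_0 = 69^23 mod 185 = 54. x_0 is neither 1 nor 184, so continue squaring. x_1 = 54^2 mod 185 = 141. x_2 = 141^2 mod 185 = 86. Reached i = s−1 = 2 without hitting −1: 69 is a Miller–Rabin witness and 185 is composite.
Base 121: x_0 = 121^23 mod 185 = 26. x_0 is neither 1 nor 184, so continue squaring. x_1 = 26^2 mod 185 = 121. x_2 = 121^2 mod 185 = 26. Reached i = s−1 = 2 without hitting −1: 121 is a Miller–Rabin witness and 185 is composite.
The smallest witness among the given bases is 2.

2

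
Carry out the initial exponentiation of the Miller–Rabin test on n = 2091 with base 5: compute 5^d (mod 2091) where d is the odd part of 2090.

1034

n − 1 = 2090 = 2^1 · 1045, so s = 1 and d = 1045.
5^1045 mod 2091 = 1034.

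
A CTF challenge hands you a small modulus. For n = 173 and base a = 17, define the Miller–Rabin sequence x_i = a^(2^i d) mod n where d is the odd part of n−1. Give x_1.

n − 1 = 172 = 2^2 · 43, so s = 2 and d = 43.
Repeated squaring mod 173: 17^1 ≡ 17, 17^2 ≡ 116, 17^4 ≡ 135, 17^8 ≡ 60, 17^16 ≡ 140, 17^32 ≡ 51.
43 = 32 + 8 + 2 + 1, so 17^43 ≡ 51·60·116·17 ≡ 80 (mod 173).
x_0 = 80.
x_1 = 80^2 mod 173 = 172.

172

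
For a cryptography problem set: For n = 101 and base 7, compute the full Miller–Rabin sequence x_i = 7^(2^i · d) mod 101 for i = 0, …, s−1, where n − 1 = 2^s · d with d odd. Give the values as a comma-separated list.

n − 1 = 100 = 2^2 · 25, so s = 2 and d = 25.
x_0 = 7^25 mod 101 = 10.
x_1 = 10^2 mod 101 = 100.

10, 100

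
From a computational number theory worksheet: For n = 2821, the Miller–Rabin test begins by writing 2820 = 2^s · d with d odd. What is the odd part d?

705

Halving: 2820 → 1410 → 705; 705 is odd.
So 2820 = 2^2 · 705.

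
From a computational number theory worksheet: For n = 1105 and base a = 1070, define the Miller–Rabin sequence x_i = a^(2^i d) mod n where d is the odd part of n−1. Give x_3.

885

n − 1 = 1104 = 2^4 · 69, so s = 4 and d = 69.
Repeated squaring mod 1105: 1070^1 ≡ 1070, 1070^2 ≡ 120, 1070^4 ≡ 35, 1070^8 ≡ 120, 1070^16 ≡ 35, 1070^32 ≡ 120, 1070^64 ≡ 35.
69 = 64 + 4 + 1, so 1070^69 ≡ 35·35·1070 ≡ 220 (mod 1105).
x_0 = 220.
x_1 = 220^2 mod 1105 = 885.
x_2 = 885^2 mod 1105 = 885.
x_3 = 885^2 mod 1105 = 885.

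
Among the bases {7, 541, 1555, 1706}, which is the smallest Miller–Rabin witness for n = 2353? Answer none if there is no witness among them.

n − 1 = 2352 = 2^4 · 147, so s = 4 and d = 147.
Base 7: x_0 = 7^147 mod 2353 = 343. x_0 is neither 1 nor 2352, so continue squaring. x_1 = 343^2 mod 2353 = 2352. x_1 ≡ −1, so 7 is not a witness.
Base 541: x_0 = 541^147 mod 2353 = 187. x_0 is neither 1 nor 2352, so continue squaring. x_1 = 187^2 mod 2353 = 2027. x_2 = 2027^2 mod 2353 = 391. x_3 = 391^2 mod 2353 = 2289. Reached i = s−1 = 3 without hitting −1: 541 is a Miller–Rabin witness and 2353 is composite.
Base 1555: x_0 = 1555^147 mod 2353 = 31. x_0 is neither 1 nor 2352, so continue squaring. x_1 = 31^2 mod 2353 = 961. x_2 = 961^2 mod 2353 = 1145. x_3 = 1145^2 mod 2353 = 404. Reached i = s−1 = 3 without hitting −1: 1555 is a Miller–Rabin witness and 2353 is composite.
Base 1706: x_0 = 1706^147 mod 2353 = 40. x_0 is neither 1 nor 2352, so continue squaring. x_1 = 40^2 mod 2353 = 1600. x_2 = 1600^2 mod 2353 = 2289. x_3 = 2289^2 mod 2353 = 1743. Reached i = s−1 = 3 without hitting −1: 1706 is a Miller–Rabin witness and 2353 is composite.
The smallest witness among the given bases is 541.

541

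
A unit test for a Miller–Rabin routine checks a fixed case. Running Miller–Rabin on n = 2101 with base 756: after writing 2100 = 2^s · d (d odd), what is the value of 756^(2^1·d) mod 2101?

298

n − 1 = 2100 = 2^2 · 525, so s = 2 and d = 525.
x_0 = 756^525 mod 2101 = 802.
x_1 = 802^2 mod 2101 = 298.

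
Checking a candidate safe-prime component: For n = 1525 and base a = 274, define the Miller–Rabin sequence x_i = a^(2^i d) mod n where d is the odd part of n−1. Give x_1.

576

n − 1 = 1524 = 2^2 · 381, so s = 2 and d = 381.
x_0 = 274^381 mod 1525 = 24.
x_1 = 24^2 mod 1525 = 576.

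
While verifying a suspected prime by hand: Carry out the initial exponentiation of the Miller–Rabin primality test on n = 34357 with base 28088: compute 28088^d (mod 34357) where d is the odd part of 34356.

6838

n − 1 = 34356 = 2^2 · 8589, so s = 2 and d = 8589.
28088^8589 mod 34357 = 6838.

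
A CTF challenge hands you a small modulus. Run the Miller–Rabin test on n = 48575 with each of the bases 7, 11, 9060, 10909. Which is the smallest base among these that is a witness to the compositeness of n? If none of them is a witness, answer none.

n − 1 = 48574 = 2^1 · 24287, so s = 1 and d = 24287.
Base 7: x_0 = 7^24287 mod 48575 = 7418. x_0 ∉ {1, 48574} and s = 1, so 7 is a Miller–Rabin witness and 48575 is composite.
Base 11: x_0 = 11^24287 mod 48575 = 37246. x_0 ∉ {1, 48574} and s = 1, so 11 is a Miller–Rabin witness and 48575 is composite.
Base 9060: x_0 = 9060^24287 mod 48575 = 28350. x_0 ∉ {1, 48574} and s = 1, so 9060 is a Miller–Rabin witness and 48575 is composite.
Base 10909: x_0 = 10909^24287 mod 48575 = 39569. x_0 ∉ {1, 48574} and s = 1, so 10909 is a Miller–Rabin witness and 48575 is composite.
The smallest witness among the given bases is 7.

7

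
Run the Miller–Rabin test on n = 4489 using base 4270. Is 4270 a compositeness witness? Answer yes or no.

yes

n − 1 = 4488 = 2^3 · 561, so s = 3 and d = 561.
x_0 = 4270^561 mod 4489 = 4356.
x_0 is neither 1 nor 4488, so continue squaring.
x_1 = 4356^2 mod 4489 = 4222.
x_2 = 4222^2 mod 4489 = 3954.
Reached i = s−1 = 2 without hitting −1: 4270 is a Miller–Rabin witness and 4489 is composite.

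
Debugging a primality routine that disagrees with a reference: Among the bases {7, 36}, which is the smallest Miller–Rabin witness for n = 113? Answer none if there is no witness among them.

none

n − 1 = 112 = 2^4 · 7, so s = 4 and d = 7.
Base 7: x_0 = 7^7 mod 113 = 112. x_0 = 112 ≡ −1, so 7 is not a witness.
Base 36: x_0 = 36^7 mod 113 = 95. x_0 is neither 1 nor 112, so continue squaring. x_1 = 95^2 mod 113 = 98. x_2 = 98^2 mod 113 = 112. x_2 ≡ −1, so 36 is not a witness.
No listed base is a witness for 113.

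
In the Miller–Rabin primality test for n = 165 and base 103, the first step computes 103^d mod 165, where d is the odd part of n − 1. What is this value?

103

n − 1 = 164 = 2^2 · 41, so s = 2 and d = 41.
Repeated squaring mod 165: 103^1 ≡ 103, 103^2 ≡ 49, 103^4 ≡ 91, 103^8 ≡ 31, 103^16 ≡ 136, 103^32 ≡ 16.
41 = 32 + 8 + 1, so 103^41 ≡ 16·31·103 ≡ 103 (mod 165).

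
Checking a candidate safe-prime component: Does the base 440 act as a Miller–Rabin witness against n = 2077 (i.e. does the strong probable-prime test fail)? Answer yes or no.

no

n − 1 = 2076 = 2^2 · 519, so s = 2 and d = 519.
x_0 = 440^519 mod 2077 = 2076.
x_0 = 2076 ≡ −1, so 440 is not a witness.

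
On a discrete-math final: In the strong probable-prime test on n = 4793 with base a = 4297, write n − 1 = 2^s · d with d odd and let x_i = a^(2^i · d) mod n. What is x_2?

1

n − 1 = 4792 = 2^3 · 599, so s = 3 and d = 599.
Repeated squaring mod 4793: 4297^1 ≡ 4297, 4297^2 ≡ 1573, 4297^4 ≡ 1141, 4297^8 ≡ 2978, 4297^16 ≡ 1434, 4297^32 ≡ 159, 4297^64 ≡ 1316, 4297^128 ≡ 1583, 4297^256 ≡ 3943, 4297^512 ≡ 3550.
599 = 512 + 64 + 16 + 4 + 2 + 1, so 4297^599 ≡ 3550·1316·1434·1141·1573·4297 ≡ 1480 (mod 4793).
x_0 = 1480.
x_1 = 1480^2 mod 4793 = 4792.
x_2 = 4792^2 mod 4793 = 1.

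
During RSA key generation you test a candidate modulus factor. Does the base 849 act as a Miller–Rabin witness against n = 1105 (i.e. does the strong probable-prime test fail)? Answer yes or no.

no

n − 1 = 1104 = 2^4 · 69, so s = 4 and d = 69.
x_0 = 849^69 mod 1105 = 1104.
x_0 = 1104 ≡ −1, so 849 is not a witness.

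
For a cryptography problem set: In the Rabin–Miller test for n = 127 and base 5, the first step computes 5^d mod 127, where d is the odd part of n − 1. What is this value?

n − 1 = 126 = 2^1 · 63, so s = 1 and d = 63.
Repeated squaring mod 127: 5^1 ≡ 5, 5^2 ≡ 25, 5^4 ≡ 117, 5^8 ≡ 100, 5^16 ≡ 94, 5^32 ≡ 73.
63 = 32 + 16 + 8 + 4 + 2 + 1, so 5^63 ≡ 73·94·100·117·25·5 ≡ 126 (mod 127).

126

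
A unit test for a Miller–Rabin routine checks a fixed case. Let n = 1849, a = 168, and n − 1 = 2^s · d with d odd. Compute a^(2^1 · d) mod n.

87

n − 1 = 1848 = 2^3 · 231, so s = 3 and d = 231.
Repeated squaring mod 1849: 168^1 ≡ 168, 168^2 ≡ 489, 168^4 ≡ 600, 168^8 ≡ 1294, 168^16 ≡ 1091, 168^32 ≡ 1374, 168^64 ≡ 47, 168^128 ≡ 360.
231 = 128 + 64 + 32 + 4 + 2 + 1, so 168^231 ≡ 360·47·1374·600·489·168 ≡ 1805 (mod 1849).
x_0 = 1805.
x_1 = 1805^2 mod 1849 = 87.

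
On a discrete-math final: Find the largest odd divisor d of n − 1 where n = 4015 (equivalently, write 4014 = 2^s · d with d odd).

2007

Halving: 4014 → 2007; 2007 is odd.
So 4014 = 2^1 · 2007.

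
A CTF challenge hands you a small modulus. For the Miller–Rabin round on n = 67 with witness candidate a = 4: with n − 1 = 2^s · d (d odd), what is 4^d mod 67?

n − 1 = 66 = 2^1 · 33, so s = 1 and d = 33.
4^33 mod 67 = 1.

1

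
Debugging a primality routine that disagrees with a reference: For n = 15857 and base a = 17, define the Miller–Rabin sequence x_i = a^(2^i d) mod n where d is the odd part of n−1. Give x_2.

10195

n − 1 = 15856 = 2^4 · 991, so s = 4 and d = 991.
Repeated squaring mod 15857: 17^1 ≡ 17, 17^2 ≡ 289, 17^4 ≡ 4236, 17^8 ≡ 9429, 17^16 ≡ 11699, 17^32 ≡ 4834, 17^64 ≡ 10195, 17^128 ≡ 11247, 17^256 ≡ 3720, 17^512 ≡ 11096.
991 = 512 + 256 + 128 + 64 + 16 + 8 + 4 + 2 + 1, so 17^991 ≡ 11096·3720·11247·10195·11699·9429·4236·289·17 ≡ 11228 (mod 15857).
x_0 = 11228.
x_1 = 11228^2 mod 15857 = 4834.
x_2 = 4834^2 mod 15857 = 10195.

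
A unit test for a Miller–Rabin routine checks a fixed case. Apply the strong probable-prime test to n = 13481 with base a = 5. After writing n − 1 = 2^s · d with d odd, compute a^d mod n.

n − 1 = 13480 = 2^3 · 1685, so s = 3 and d = 1685.
5^1685 mod 13481 = 3125.

3125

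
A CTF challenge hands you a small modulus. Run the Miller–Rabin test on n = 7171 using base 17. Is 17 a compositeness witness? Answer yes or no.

no

n − 1 = 7170 = 2^1 · 3585, so s = 1 and d = 3585.
By repeated squaring, 17^3585 ≡ 7170 (mod 7171).
x_0 = 17^3585 mod 7171 = 7170.
x_0 = 7170 ≡ −1, so 17 is not a witness.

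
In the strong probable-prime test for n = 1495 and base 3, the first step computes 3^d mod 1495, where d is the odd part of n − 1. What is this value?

1457

n − 1 = 1494 = 2^1 · 747, so s = 1 and d = 747.
3^747 mod 1495 = 1457.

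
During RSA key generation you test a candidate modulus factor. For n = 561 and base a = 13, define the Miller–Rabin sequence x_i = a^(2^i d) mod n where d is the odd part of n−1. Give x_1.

n − 1 = 560 = 2^4 · 35, so s = 4 and d = 35.
Repeated squaring mod 561: 13^1 ≡ 13, 13^2 ≡ 169, 13^4 ≡ 511, 13^8 ≡ 256, 13^16 ≡ 460, 13^32 ≡ 103.
35 = 32 + 2 + 1, so 13^35 ≡ 103·169·13 ≡ 208 (mod 561).
x_0 = 208.
x_1 = 208^2 mod 561 = 67.

67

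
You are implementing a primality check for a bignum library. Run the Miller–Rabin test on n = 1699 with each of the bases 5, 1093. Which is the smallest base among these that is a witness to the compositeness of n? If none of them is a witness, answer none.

none

n − 1 = 1698 = 2^1 · 849, so s = 1 and d = 849.
Base 5: x_0 = 5^849 mod 1699 = 1. x_0 = 1, so 5 is not a witness.
Base 1093: x_0 = 1093^849 mod 1699 = 1. x_0 = 1, so 1093 is not a witness.
No listed base is a witness for 1699.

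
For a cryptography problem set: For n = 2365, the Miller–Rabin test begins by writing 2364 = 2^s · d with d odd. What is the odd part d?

591

Halving: 2364 → 1182 → 591; 591 is odd.
So 2364 = 2^2 · 591.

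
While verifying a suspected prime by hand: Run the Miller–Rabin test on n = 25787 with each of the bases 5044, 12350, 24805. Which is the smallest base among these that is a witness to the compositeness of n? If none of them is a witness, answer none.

n − 1 = 25786 = 2^1 · 12893, so s = 1 and d = 12893.
Base 5044: x_0 = 5044^12893 mod 25787 = 11225. x_0 ∉ {1, 25786} and s = 1, so 5044 is a Miller–Rabin witness and 25787 is composite.
Base 12350: x_0 = 12350^12893 mod 25787 = 4767. x_0 ∉ {1, 25786} and s = 1, so 12350 is a Miller–Rabin witness and 25787 is composite.
Base 24805: x_0 = 24805^12893 mod 25787 = 9387. x_0 ∉ {1, 25786} and s = 1, so 24805 is a Miller–Rabin witness and 25787 is composite.
The smallest witness among the given bases is 5044.

5044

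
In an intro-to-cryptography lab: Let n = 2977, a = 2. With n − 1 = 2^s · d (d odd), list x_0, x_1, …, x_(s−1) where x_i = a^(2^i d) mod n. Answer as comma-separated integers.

n − 1 = 2976 = 2^5 · 93, so s = 5 and d = 93.
x_0 = 2^93 mod 2977 = 1916.
x_1 = 1916^2 mod 2977 = 415.
x_2 = 415^2 mod 2977 = 2536.
x_3 = 2536^2 mod 2977 = 976.
x_4 = 976^2 mod 2977 = 2913.

1916, 415, 2536, 976, 2913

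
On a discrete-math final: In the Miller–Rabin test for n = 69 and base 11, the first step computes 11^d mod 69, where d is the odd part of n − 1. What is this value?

n − 1 = 68 = 2^2 · 17, so s = 2 and d = 17.
Repeated squaring mod 69: 11^1 ≡ 11, 11^2 ≡ 52, 11^4 ≡ 13, 11^8 ≡ 31, 11^16 ≡ 64.
17 = 16 + 1, so 11^17 ≡ 64·11 ≡ 14 (mod 69).

14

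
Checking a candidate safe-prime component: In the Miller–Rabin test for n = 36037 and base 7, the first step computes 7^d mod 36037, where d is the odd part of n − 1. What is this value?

36036

n − 1 = 36036 = 2^2 · 9009, so s = 2 and d = 9009.
Repeated squaring mod 36037: 7^1 ≡ 7, 7^2 ≡ 49, 7^4 ≡ 2401, 7^8 ≡ 34918, 7^16 ≡ 26903, 7^32 ≡ 4301, 7^64 ≡ 11620, 7^128 ≡ 29798, 7^256 ≡ 5161, 7^512 ≡ 4578, 7^1024 ≡ 20587, 7^2048 ≡ 29449, 7^4096 ≡ 13196, 7^8192 ≡ 3632.
9009 = 8192 + 512 + 256 + 32 + 16 + 1, so 7^9009 ≡ 3632·4578·5161·4301·26903·7 ≡ 36036 (mod 36037).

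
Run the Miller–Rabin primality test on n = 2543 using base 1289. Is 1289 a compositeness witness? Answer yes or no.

n − 1 = 2542 = 2^1 · 1271, so s = 1 and d = 1271.
x_0 = 1289^1271 mod 2543 = 1.
x_0 = 1, so 1289 is not a witness.

no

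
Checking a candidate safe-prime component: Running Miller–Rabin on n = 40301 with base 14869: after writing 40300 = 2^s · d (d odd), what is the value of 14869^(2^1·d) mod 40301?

24028

n − 1 = 40300 = 2^2 · 10075, so s = 2 and d = 10075.
x_0 = 14869^10075 mod 40301 = 34721.
x_1 = 34721^2 mod 40301 = 24028.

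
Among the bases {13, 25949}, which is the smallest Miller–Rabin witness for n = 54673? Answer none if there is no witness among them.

n − 1 = 54672 = 2^4 · 3417, so s = 4 and d = 3417.
Base 13: x_0 = 13^3417 mod 54673 = 53289. x_0 is neither 1 nor 54672, so continue squaring. x_1 = 53289^2 mod 54673 = 1901. x_2 = 1901^2 mod 54673 = 5383. x_3 = 5383^2 mod 54673 = 54672. x_3 ≡ −1, so 13 is not a witness.
Base 25949: x_0 = 25949^3417 mod 54673 = 16394. x_0 is neither 1 nor 54672, so continue squaring. x_1 = 16394^2 mod 54673 = 45441. x_2 = 45441^2 mod 54673 = 49290. x_3 = 49290^2 mod 54673 = 54672. x_3 ≡ −1, so 25949 is not a witness.
No listed base is a witness for 54673.

none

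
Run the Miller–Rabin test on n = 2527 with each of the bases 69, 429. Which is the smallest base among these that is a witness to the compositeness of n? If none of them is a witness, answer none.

n − 1 = 2526 = 2^1 · 1263, so s = 1 and d = 1263.
Base 69: x_0 = 69^1263 mod 2527 = 2526. x_0 = 2526 ≡ −1, so 69 is not a witness.
Base 429: x_0 = 429^1263 mod 2527 = 1. x_0 = 1, so 429 is not a witness.
No listed base is a witness for 2527.

none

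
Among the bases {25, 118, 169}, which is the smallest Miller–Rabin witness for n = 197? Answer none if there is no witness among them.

none

n − 1 = 196 = 2^2 · 49, so s = 2 and d = 49.
Base 25: x_0 = 25^49 mod 197 = 196. x_0 = 196 ≡ −1, so 25 is not a witness.
Base 118: x_0 = 118^49 mod 197 = 183. x_0 is neither 1 nor 196, so continue squaring. x_1 = 183^2 mod 197 = 196. x_1 ≡ −1, so 118 is not a witness.
Base 169: x_0 = 169^49 mod 197 = 196. x_0 = 196 ≡ −1, so 169 is not a witness.
No listed base is a witness for 197.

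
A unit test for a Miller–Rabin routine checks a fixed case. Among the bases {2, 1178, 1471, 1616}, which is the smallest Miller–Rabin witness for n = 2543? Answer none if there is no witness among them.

n − 1 = 2542 = 2^1 · 1271, so s = 1 and d = 1271.
Base 2: x_0 = 2^1271 mod 2543 = 1. x_0 = 1, so 2 is not a witness.
Base 1178: x_0 = 1178^1271 mod 2543 = 1. x_0 = 1, so 1178 is not a witness.
Base 1471: x_0 = 1471^1271 mod 2543 = 1. x_0 = 1, so 1471 is not a witness.
Base 1616: x_0 = 1616^1271 mod 2543 = 2542. x_0 = 2542 ≡ −1, so 1616 is not a witness.
No listed base is a witness for 2543.

none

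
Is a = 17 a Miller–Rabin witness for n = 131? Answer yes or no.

no

n − 1 = 130 = 2^1 · 65, so s = 1 and d = 65.
x_0 = 17^65 mod 131 = 130.
x_0 = 130 ≡ −1, so 17 is not a witness.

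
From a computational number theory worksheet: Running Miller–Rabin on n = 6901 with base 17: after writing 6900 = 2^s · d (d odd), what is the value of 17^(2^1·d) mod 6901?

n − 1 = 6900 = 2^2 · 1725, so s = 2 and d = 1725.
x_0 = 17^1725 mod 6901 = 5489.
x_1 = 5489^2 mod 6901 = 6256.

6256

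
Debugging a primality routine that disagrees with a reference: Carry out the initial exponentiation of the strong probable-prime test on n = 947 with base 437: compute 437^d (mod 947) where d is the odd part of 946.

n − 1 = 946 = 2^1 · 473, so s = 1 and d = 473.
By repeated squaring, 437^473 ≡ 1 (mod 947).

1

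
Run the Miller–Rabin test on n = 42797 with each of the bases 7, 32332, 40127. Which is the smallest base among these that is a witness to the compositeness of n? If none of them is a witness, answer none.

none

n − 1 = 42796 = 2^2 · 10699, so s = 2 and d = 10699.
Base 7: x_0 = 7^10699 mod 42797 = 29293. x_0 is neither 1 nor 42796, so continue squaring. x_1 = 29293^2 mod 42797 = 42796. x_1 ≡ −1, so 7 is not a witness.
Base 32332: x_0 = 32332^10699 mod 42797 = 13504. x_0 is neither 1 nor 42796, so continue squaring. x_1 = 13504^2 mod 42797 = 42796. x_1 ≡ −1, so 32332 is not a witness.
Base 40127: x_0 = 40127^10699 mod 42797 = 1. x_0 = 1, so 40127 is not a witness.
No listed base is a witness for 42797.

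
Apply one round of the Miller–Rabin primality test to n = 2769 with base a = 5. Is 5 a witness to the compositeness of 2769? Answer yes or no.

n − 1 = 2768 = 2^4 · 173, so s = 4 and d = 173.
x_0 = 5^173 mod 2769 = 551.
x_0 is neither 1 nor 2768, so continue squaring.
x_1 = 551^2 mod 2769 = 1780.
x_2 = 1780^2 mod 2769 = 664.
x_3 = 664^2 mod 2769 = 625.
Reached i = s−1 = 3 without hitting −1: 5 is a Miller–Rabin witness and 2769 is composite.

yes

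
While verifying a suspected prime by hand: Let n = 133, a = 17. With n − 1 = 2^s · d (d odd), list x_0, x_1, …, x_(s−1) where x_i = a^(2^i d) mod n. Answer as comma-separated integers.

83, 106

n − 1 = 132 = 2^2 · 33, so s = 2 and d = 33.
x_0 = 17^33 mod 133 = 83.
x_1 = 83^2 mod 133 = 106.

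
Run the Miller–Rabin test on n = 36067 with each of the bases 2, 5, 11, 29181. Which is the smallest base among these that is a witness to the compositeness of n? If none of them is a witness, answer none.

none

n − 1 = 36066 = 2^1 · 18033, so s = 1 and d = 18033.
Base 2: x_0 = 2^18033 mod 36067 = 36066. x_0 = 36066 ≡ −1, so 2 is not a witness.
Base 5: x_0 = 5^18033 mod 36067 = 36066. x_0 = 36066 ≡ −1, so 5 is not a witness.
Base 11: x_0 = 11^18033 mod 36067 = 36066. x_0 = 36066 ≡ −1, so 11 is not a witness.
Base 29181: x_0 = 29181^18033 mod 36067 = 36066. x_0 = 36066 ≡ −1, so 29181 is not a witness.
No listed base is a witness for 36067.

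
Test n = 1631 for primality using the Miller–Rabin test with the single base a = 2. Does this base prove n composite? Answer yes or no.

n − 1 = 1630 = 2^1 · 815, so s = 1 and d = 815.
By repeated squaring, 2^815 ≡ 1173 (mod 1631).
x_0 = 2^815 mod 1631 = 1173.
x_0 ∉ {1, 1630} and s = 1, so 2 is a Miller–Rabin witness and 1631 is composite.

yes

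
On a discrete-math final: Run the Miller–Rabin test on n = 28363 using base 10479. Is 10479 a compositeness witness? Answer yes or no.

n − 1 = 28362 = 2^1 · 14181, so s = 1 and d = 14181.
x_0 = 10479^14181 mod 28363 = 18483.
x_0 ∉ {1, 28362} and s = 1, so 10479 is a Miller–Rabin witness and 28363 is composite.

yes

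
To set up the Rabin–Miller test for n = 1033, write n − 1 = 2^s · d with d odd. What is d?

Halving: 1032 → 516 → 258 → 129; 129 is odd.
So 1032 = 2^3 · 129.

129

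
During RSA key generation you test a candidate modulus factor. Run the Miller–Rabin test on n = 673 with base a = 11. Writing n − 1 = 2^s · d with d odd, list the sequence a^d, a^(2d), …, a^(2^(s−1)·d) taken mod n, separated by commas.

n − 1 = 672 = 2^5 · 21, so s = 5 and d = 21.
x_0 = 11^21 mod 673 = 519.
x_1 = 519^2 mod 673 = 161.
x_2 = 161^2 mod 673 = 347.
x_3 = 347^2 mod 673 = 615.
x_4 = 615^2 mod 673 = 672.

519, 161, 347, 615, 672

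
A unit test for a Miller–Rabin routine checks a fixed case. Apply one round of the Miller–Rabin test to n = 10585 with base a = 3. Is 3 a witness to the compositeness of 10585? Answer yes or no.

no

n − 1 = 10584 = 2^3 · 1323, so s = 3 and d = 1323.
x_0 = 3^1323 mod 10585 = 8422.
x_0 is neither 1 nor 10584, so continue squaring.
x_1 = 8422^2 mod 10585 = 10584.
x_1 ≡ −1, so 3 is not a witness.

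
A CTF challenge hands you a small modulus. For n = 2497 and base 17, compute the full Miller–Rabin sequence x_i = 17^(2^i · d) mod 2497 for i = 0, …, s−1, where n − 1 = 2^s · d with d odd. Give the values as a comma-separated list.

145, 1049, 1721, 399, 1890, 1390

n − 1 = 2496 = 2^6 · 39, so s = 6 and d = 39.
x_0 = 17^39 mod 2497 = 145.
x_1 = 145^2 mod 2497 = 1049.
x_2 = 1049^2 mod 2497 = 1721.
x_3 = 1721^2 mod 2497 = 399.
x_4 = 399^2 mod 2497 = 1890.
x_5 = 1890^2 mod 2497 = 1390.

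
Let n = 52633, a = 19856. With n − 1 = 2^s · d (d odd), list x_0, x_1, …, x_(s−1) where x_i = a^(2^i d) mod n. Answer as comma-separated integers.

n − 1 = 52632 = 2^3 · 6579, so s = 3 and d = 6579.
x_0 = 19856^6579 mod 52633 = 20805.
x_1 = 20805^2 mod 52633 = 46866.
x_2 = 46866^2 mod 52633 = 46866.

20805, 46866, 46866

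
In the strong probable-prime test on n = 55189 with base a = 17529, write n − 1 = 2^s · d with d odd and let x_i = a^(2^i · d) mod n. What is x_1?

n − 1 = 55188 = 2^2 · 13797, so s = 2 and d = 13797.
x_0 = 17529^13797 mod 55189 = 900.
x_1 = 900^2 mod 55189 = 37354.

37354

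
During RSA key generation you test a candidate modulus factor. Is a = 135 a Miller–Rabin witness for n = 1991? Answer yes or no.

n − 1 = 1990 = 2^1 · 995, so s = 1 and d = 995.
x_0 = 135^995 mod 1991 = 1.
x_0 = 1, so 135 is not a witness.

no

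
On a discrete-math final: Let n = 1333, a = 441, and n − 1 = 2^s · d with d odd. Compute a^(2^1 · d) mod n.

n − 1 = 1332 = 2^2 · 333, so s = 2 and d = 333.
By repeated squaring, 441^333 ≡ 64 (mod 1333).
x_0 = 64.
x_1 = 64^2 mod 1333 = 97.

97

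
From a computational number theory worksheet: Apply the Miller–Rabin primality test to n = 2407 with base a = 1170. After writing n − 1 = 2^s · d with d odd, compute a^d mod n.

n − 1 = 2406 = 2^1 · 1203, so s = 1 and d = 1203.
Repeated squaring mod 2407: 1170^1 ≡ 1170, 1170^2 ≡ 1724, 1170^4 ≡ 1938, 1170^8 ≡ 924, 1170^16 ≡ 1698, 1170^32 ≡ 2025, 1170^64 ≡ 1504, 1170^128 ≡ 1843, 1170^256 ≡ 372, 1170^512 ≡ 1185, 1170^1024 ≡ 944.
1203 = 1024 + 128 + 32 + 16 + 2 + 1, so 1170^1203 ≡ 944·1843·2025·1698·1724·1170 ≡ 583 (mod 2407).

583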